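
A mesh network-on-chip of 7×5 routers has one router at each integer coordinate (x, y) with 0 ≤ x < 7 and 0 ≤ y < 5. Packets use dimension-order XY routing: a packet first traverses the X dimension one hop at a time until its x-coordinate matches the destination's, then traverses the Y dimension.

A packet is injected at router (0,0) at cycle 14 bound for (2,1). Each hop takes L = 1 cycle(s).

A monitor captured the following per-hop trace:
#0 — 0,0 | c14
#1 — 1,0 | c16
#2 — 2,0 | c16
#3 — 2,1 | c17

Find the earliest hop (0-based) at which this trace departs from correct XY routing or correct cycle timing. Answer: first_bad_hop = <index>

check 1→ d=(1,0) cyc+2: BAD: Δcyc=2≠L

first_bad_hop = 1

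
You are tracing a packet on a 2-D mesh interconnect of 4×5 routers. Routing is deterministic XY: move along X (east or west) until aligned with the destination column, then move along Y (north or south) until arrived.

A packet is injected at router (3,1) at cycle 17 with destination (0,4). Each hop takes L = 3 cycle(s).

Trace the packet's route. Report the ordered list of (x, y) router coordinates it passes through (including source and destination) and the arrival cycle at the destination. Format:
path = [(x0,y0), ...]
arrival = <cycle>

hop 0: (3,1) @ cyc 17
hop 1: (2,1) @ cyc 20  [W]
hop 2: (1,1) @ cyc 23  [W]
hop 3: (0,1) @ cyc 26  [W]
hop 4: (0,2) @ cyc 29  [N]
hop 5: (0,3) @ cyc 32  [N]
hop 6: (0,4) @ cyc 35  [N]

path = [(3,1), (2,1), (1,1), (0,1), (0,2), (0,3), (0,4)]
arrival = 35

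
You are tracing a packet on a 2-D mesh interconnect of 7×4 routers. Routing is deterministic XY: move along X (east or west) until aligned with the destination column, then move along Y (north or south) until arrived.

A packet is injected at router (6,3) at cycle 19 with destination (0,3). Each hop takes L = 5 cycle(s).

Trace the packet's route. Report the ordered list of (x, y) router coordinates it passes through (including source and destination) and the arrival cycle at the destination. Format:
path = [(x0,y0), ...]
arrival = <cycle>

[0] x=6 y=3 t=19
[1] x=5 y=3 t=24 →W
[2] x=4 y=3 t=29 →W
[3] x=3 y=3 t=34 →W
[4] x=2 y=3 t=39 →W
[5] x=1 y=3 t=44 →W
[6] x=0 y=3 t=49 →W

path = [(6,3), (5,3), (4,3), (3,3), (2,3), (1,3), (0,3)]
arrival = 49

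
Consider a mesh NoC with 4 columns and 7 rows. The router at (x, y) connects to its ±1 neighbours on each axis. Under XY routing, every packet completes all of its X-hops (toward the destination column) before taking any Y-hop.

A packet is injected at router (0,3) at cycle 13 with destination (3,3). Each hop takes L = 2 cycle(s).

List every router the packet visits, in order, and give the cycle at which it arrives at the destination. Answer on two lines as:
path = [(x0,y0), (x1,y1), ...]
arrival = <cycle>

src (0,3)  cyc=13
E→(1,3)  cyc=15
E→(2,3)  cyc=17
E→(3,3)  cyc=19

path = [(0,3), (1,3), (2,3), (3,3)]
arrival = 19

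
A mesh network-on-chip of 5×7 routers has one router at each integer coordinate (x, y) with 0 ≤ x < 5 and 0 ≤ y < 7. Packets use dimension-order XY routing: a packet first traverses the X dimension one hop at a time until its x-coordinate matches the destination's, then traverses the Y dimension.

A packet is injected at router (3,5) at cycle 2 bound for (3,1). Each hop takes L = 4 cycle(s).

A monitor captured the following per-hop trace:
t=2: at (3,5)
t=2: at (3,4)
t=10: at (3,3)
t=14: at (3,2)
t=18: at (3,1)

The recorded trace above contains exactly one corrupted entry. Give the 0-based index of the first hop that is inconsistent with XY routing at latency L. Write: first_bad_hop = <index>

first_bad_hop = 1

hop 1: step (+0,-1), +0 cyc — BAD: Δcyc=0≠L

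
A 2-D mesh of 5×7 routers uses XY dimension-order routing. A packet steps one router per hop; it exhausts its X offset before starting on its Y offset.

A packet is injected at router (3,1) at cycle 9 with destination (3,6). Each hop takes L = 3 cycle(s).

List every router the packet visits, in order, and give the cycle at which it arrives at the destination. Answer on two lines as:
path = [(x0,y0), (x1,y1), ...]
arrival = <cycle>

  0. router=(3,1) cycle=9 (inject)
  1. router=(3,2) cycle=12 dir=N
  2. router=(3,3) cycle=15 dir=N
  3. router=(3,4) cycle=18 dir=N
  4. router=(3,5) cycle=21 dir=N
  5. router=(3,6) cycle=24 dir=N

path = [(3,1), (3,2), (3,3), (3,4), (3,5), (3,6)]
arrival = 24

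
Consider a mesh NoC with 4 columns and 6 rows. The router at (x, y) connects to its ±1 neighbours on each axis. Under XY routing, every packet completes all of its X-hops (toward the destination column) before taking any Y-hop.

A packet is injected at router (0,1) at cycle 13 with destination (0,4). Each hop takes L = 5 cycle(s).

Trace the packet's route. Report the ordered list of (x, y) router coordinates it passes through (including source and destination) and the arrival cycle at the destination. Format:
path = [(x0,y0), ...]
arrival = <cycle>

path = [(0,1), (0,2), (0,3), (0,4)]
arrival = 28

[0] x=0 y=1 t=13
[1] x=0 y=2 t=18 →N
[2] x=0 y=3 t=23 →N
[3] x=0 y=4 t=28 →N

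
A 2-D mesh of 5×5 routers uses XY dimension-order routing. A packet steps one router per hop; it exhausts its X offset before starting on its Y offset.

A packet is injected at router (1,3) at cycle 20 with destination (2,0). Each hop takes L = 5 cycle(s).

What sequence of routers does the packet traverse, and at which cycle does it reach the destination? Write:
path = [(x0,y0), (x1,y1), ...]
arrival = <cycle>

path = [(1,3), (2,3), (2,2), (2,1), (2,0)]
arrival = 40

  0. router=(1,3) cycle=20 (inject)
  1. router=(2,3) cycle=25 dir=E
  2. router=(2,2) cycle=30 dir=S
  3. router=(2,1) cycle=35 dir=S
  4. router=(2,0) cycle=40 dir=S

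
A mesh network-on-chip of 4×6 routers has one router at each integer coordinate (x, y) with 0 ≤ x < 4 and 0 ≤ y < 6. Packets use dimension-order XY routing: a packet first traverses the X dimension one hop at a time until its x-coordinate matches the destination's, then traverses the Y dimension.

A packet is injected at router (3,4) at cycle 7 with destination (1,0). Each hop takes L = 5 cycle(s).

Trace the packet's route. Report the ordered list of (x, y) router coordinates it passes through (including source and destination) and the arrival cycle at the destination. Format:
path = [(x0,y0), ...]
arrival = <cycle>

path = [(3,4), (2,4), (1,4), (1,3), (1,2), (1,1), (1,0)]
arrival = 37

t=7: at (3,4)
t=12: at (2,4) after W
t=17: at (1,4) after W
t=22: at (1,3) after S
t=27: at (1,2) after S
t=32: at (1,1) after S
t=37: at (1,0) after S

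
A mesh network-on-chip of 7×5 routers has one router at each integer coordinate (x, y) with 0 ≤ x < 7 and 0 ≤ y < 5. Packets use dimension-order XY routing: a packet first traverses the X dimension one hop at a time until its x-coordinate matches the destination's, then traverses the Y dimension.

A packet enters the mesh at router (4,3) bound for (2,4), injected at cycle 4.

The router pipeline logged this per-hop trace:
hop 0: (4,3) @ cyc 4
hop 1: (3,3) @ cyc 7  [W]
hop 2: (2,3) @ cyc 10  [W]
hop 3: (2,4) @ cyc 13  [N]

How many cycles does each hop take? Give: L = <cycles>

Δcyc across hop 0→1: 7 − 4 = 3.
Each hop adds L, hence L = 3.

L = 3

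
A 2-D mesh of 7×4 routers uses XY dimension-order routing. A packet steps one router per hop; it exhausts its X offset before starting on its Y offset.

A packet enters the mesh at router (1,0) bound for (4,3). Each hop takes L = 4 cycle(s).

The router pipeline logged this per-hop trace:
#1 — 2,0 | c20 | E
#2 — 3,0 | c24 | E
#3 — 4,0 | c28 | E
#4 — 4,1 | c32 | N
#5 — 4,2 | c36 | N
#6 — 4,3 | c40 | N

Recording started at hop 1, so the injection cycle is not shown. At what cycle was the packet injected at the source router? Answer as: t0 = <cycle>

The first recorded entry is hop 1 at cycle 20.
Therefore t0 = 20 − L = 16.

t0 = 16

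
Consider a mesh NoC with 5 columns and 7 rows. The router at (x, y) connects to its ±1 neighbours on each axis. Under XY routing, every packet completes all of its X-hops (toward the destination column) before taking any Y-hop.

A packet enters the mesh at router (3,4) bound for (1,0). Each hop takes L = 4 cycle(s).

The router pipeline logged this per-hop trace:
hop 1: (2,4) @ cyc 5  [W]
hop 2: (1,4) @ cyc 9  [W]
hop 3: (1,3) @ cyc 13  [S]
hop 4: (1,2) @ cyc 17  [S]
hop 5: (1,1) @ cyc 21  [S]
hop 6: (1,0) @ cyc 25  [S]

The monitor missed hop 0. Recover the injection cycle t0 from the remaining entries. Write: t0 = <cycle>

cyc[1] = 5 and cyc[k] = t0 + k·L for every k.
t0 = cyc[1] − L = 5 − 4 = 1.

t0 = 1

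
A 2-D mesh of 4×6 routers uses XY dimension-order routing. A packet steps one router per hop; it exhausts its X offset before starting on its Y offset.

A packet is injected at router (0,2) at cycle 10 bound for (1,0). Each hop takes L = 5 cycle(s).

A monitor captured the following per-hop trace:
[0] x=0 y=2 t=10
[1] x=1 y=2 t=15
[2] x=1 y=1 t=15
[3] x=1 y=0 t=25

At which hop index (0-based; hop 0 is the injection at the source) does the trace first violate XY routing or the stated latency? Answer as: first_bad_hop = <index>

first_bad_hop = 2

  1: Δx=+1 Δy=+0 Δt=5 [ok]
  2: Δx=+0 Δy=-1 Δt=0 [BAD: Δcyc=0≠L]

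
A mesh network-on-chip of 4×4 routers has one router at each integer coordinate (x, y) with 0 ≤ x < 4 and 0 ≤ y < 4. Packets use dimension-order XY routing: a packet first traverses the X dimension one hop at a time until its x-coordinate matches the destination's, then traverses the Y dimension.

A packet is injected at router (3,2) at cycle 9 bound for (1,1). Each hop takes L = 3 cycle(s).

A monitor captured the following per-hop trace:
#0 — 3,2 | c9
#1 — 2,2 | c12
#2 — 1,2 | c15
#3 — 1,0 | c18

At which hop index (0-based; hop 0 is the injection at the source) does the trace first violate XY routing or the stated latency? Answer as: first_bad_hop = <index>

hop 1: step (-1,+0), +3 cyc — ok
hop 2: step (-1,+0), +3 cyc — ok
hop 3: step (+0,-2), +3 cyc — BAD: non-unit step

first_bad_hop = 3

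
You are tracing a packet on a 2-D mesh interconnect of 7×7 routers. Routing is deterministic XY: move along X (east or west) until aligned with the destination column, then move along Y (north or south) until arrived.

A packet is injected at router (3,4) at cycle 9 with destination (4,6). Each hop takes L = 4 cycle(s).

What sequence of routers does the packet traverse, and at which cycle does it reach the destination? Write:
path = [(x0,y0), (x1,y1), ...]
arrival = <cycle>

src (3,4)  cyc=9
E→(4,4)  cyc=13
N→(4,5)  cyc=17
N→(4,6)  cyc=21

path = [(3,4), (4,4), (4,5), (4,6)]
arrival = 21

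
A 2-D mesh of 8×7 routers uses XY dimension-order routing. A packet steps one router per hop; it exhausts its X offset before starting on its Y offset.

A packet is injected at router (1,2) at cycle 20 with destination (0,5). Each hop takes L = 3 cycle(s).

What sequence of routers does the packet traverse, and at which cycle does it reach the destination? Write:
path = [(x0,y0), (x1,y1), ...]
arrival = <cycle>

t=20: at (1,2)
t=23: at (0,2) after W
t=26: at (0,3) after N
t=29: at (0,4) after N
t=32: at (0,5) after N

path = [(1,2), (0,2), (0,3), (0,4), (0,5)]
arrival = 32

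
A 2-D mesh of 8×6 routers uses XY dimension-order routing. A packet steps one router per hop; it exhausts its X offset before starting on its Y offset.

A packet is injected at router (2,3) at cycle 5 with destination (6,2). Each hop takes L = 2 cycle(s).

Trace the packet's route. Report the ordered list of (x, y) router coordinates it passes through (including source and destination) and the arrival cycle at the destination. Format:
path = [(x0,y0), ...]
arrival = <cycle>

path = [(2,3), (3,3), (4,3), (5,3), (6,3), (6,2)]
arrival = 15

#0 — 2,3 | c5
#1 — 3,3 | c7 | E
#2 — 4,3 | c9 | E
#3 — 5,3 | c11 | E
#4 — 6,3 | c13 | E
#5 — 6,2 | c15 | S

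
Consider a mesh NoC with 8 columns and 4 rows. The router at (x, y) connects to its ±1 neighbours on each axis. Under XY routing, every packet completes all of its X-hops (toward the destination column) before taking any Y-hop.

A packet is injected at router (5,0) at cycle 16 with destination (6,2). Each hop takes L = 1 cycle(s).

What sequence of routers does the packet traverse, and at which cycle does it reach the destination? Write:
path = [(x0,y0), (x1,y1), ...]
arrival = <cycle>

src (5,0)  cyc=16
E→(6,0)  cyc=17
N→(6,1)  cyc=18
N→(6,2)  cyc=19

path = [(5,0), (6,0), (6,1), (6,2)]
arrival = 19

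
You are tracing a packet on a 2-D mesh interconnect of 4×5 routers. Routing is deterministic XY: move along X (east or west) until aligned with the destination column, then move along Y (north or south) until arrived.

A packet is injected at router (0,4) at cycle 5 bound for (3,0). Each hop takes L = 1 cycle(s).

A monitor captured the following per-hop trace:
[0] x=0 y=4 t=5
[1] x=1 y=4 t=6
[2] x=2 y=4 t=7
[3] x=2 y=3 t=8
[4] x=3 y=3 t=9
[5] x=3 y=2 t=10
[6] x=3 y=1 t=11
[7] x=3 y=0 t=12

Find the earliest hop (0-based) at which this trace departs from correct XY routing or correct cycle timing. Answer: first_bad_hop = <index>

first_bad_hop = 3

[1] (+1,+0) / 1c ⇒ ok
[2] (+1,+0) / 1c ⇒ ok
[3] (+0,-1) / 1c ⇒ BAD: Y-move but x=2≠3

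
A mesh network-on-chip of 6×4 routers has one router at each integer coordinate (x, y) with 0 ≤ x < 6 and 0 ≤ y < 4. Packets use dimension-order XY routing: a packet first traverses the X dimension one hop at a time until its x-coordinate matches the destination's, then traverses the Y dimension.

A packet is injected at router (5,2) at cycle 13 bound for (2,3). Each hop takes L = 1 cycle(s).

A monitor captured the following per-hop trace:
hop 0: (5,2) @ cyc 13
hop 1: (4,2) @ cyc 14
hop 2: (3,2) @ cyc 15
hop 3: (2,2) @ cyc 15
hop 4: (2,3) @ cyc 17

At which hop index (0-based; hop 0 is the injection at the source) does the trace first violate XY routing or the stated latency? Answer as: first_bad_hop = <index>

hop 1: step (-1,+0), +1 cyc — ok
hop 2: step (-1,+0), +1 cyc — ok
hop 3: step (-1,+0), +0 cyc — BAD: Δcyc=0≠L

first_bad_hop = 3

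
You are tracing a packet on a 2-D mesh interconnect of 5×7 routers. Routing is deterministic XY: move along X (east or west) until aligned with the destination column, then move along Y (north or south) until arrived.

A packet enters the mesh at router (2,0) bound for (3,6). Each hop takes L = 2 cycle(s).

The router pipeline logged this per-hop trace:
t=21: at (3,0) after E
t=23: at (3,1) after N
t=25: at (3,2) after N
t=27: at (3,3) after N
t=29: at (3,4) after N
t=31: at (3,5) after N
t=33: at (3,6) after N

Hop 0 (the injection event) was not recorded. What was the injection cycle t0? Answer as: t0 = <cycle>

t0 = 19

cyc[1] = 21 and cyc[k] = t0 + k·L for every k.
t0 = cyc[1] − L = 21 − 2 = 19.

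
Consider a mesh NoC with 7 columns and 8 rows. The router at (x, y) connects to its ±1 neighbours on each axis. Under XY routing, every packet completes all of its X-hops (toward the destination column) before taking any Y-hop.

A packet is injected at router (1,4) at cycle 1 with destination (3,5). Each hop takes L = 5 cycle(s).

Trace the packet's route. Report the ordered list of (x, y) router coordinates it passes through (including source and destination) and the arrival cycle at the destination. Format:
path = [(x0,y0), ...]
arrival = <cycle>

path = [(1,4), (2,4), (3,4), (3,5)]
arrival = 16

src (1,4)  cyc=1
E→(2,4)  cyc=6
E→(3,4)  cyc=11
N→(3,5)  cyc=16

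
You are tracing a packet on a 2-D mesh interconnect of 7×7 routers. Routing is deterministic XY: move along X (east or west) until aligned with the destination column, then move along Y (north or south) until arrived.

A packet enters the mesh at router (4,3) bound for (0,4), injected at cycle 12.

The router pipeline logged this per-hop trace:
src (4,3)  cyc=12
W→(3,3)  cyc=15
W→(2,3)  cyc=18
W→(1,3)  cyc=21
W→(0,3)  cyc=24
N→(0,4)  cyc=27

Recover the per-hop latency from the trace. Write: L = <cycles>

cyc[1] − cyc[0] = 15 − 12 = 3.
One hop costs L cycles, so L = 3.

L = 3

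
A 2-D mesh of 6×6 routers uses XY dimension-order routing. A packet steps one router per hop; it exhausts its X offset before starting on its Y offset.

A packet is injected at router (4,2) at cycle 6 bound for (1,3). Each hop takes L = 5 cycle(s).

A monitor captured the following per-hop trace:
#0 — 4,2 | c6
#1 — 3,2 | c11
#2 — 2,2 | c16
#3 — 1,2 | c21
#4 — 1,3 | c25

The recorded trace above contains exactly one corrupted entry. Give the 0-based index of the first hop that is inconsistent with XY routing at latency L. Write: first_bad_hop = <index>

check 1→ d=(-1,0) cyc+5: ok
check 2→ d=(-1,0) cyc+5: ok
check 3→ d=(-1,0) cyc+5: ok
check 4→ d=(0,1) cyc+4: BAD: Δcyc=4≠L

first_bad_hop = 4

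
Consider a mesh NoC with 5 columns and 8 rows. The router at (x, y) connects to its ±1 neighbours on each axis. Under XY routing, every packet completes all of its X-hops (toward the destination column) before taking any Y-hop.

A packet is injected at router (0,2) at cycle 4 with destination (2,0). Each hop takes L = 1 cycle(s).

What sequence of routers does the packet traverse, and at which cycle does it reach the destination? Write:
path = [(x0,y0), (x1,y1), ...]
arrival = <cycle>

src (0,2)  cyc=4
E→(1,2)  cyc=5
E→(2,2)  cyc=6
S→(2,1)  cyc=7
S→(2,0)  cyc=8

path = [(0,2), (1,2), (2,2), (2,1), (2,0)]
arrival = 8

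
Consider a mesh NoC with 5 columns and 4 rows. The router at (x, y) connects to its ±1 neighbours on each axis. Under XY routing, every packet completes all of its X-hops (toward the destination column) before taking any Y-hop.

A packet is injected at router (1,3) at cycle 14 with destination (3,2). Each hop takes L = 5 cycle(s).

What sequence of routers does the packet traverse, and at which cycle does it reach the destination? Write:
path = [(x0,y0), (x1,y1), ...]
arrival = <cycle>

[0] x=1 y=3 t=14
[1] x=2 y=3 t=19 →E
[2] x=3 y=3 t=24 →E
[3] x=3 y=2 t=29 →S

path = [(1,3), (2,3), (3,3), (3,2)]
arrival = 29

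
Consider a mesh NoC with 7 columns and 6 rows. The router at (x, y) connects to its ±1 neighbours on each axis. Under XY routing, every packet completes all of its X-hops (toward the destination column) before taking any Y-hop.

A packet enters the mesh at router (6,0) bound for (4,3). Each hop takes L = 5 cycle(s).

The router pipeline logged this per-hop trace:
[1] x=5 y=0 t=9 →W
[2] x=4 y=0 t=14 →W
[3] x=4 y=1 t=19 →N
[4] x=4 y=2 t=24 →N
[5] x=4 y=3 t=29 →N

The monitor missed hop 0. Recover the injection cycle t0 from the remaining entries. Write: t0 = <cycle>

The first recorded entry is hop 1 at cycle 9.
Therefore t0 = 9 − L = 4.

t0 = 4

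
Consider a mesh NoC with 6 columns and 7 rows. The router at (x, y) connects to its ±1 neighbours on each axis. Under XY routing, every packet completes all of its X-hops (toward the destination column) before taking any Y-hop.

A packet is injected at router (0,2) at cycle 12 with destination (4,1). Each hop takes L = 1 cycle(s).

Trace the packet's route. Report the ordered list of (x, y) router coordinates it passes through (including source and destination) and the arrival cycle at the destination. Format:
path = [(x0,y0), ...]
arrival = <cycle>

path = [(0,2), (1,2), (2,2), (3,2), (4,2), (4,1)]
arrival = 17

[0] x=0 y=2 t=12
[1] x=1 y=2 t=13 →E
[2] x=2 y=2 t=14 →E
[3] x=3 y=2 t=15 →E
[4] x=4 y=2 t=16 →E
[5] x=4 y=1 t=17 →S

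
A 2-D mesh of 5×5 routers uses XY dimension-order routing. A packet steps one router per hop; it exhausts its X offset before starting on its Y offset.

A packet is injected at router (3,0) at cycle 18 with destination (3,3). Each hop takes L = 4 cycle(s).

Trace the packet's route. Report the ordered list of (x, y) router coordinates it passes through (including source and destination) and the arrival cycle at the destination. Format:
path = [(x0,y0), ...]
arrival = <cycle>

  0. router=(3,0) cycle=18 (inject)
  1. router=(3,1) cycle=22 dir=N
  2. router=(3,2) cycle=26 dir=N
  3. router=(3,3) cycle=30 dir=N

path = [(3,0), (3,1), (3,2), (3,3)]
arrival = 30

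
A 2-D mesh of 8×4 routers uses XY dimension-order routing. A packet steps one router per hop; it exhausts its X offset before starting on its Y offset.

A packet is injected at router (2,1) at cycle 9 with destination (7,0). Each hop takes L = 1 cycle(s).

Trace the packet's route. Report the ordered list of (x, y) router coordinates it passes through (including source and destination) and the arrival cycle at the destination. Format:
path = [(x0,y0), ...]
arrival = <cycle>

path = [(2,1), (3,1), (4,1), (5,1), (6,1), (7,1), (7,0)]
arrival = 15

hop 0: (2,1) @ cyc 9
hop 1: (3,1) @ cyc 10  [E]
hop 2: (4,1) @ cyc 11  [E]
hop 3: (5,1) @ cyc 12  [E]
hop 4: (6,1) @ cyc 13  [E]
hop 5: (7,1) @ cyc 14  [E]
hop 6: (7,0) @ cyc 15  [S]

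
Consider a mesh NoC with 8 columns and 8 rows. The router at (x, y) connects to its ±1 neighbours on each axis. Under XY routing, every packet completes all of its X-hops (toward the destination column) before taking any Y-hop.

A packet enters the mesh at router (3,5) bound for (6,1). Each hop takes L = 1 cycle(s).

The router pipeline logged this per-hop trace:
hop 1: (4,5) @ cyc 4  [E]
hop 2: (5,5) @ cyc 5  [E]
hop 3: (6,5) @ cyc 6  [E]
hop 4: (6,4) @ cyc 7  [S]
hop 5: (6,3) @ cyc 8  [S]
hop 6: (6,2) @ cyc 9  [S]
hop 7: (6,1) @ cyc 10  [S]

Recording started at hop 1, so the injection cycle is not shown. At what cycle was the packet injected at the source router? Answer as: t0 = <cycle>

t0 = 3

At hop 1 the cycle is 4; in general cyc_k = t0 + kL.
Subtract one hop: t0 = 4 − 1 = 3.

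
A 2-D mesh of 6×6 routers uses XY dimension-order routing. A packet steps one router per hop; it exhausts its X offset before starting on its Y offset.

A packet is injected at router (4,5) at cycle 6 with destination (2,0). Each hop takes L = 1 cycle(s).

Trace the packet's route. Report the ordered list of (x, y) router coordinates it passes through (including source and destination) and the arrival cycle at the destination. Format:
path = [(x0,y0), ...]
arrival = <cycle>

path = [(4,5), (3,5), (2,5), (2,4), (2,3), (2,2), (2,1), (2,0)]
arrival = 13

t=6: at (4,5)
t=7: at (3,5) after W
t=8: at (2,5) after W
t=9: at (2,4) after S
t=10: at (2,3) after S
t=11: at (2,2) after S
t=12: at (2,1) after S
t=13: at (2,0) after S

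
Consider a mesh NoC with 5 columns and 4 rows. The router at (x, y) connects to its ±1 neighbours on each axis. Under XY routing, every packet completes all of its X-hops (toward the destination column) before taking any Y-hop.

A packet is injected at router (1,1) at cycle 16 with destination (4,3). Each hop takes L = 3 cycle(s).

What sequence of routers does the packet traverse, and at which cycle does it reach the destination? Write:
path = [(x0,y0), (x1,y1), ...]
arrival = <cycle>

src (1,1)  cyc=16
E→(2,1)  cyc=19
E→(3,1)  cyc=22
E→(4,1)  cyc=25
N→(4,2)  cyc=28
N→(4,3)  cyc=31

path = [(1,1), (2,1), (3,1), (4,1), (4,2), (4,3)]
arrival = 31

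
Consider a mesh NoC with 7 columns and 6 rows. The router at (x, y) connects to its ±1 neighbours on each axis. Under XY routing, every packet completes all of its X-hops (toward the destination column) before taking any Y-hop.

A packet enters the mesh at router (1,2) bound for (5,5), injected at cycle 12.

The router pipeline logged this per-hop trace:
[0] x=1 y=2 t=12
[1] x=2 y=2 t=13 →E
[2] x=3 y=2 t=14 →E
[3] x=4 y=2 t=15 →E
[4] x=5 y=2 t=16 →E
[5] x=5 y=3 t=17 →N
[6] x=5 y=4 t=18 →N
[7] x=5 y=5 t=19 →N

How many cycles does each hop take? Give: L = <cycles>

L = 1

Δcyc across hop 0→1: 13 − 12 = 1.
That increment is L by definition: L = 1.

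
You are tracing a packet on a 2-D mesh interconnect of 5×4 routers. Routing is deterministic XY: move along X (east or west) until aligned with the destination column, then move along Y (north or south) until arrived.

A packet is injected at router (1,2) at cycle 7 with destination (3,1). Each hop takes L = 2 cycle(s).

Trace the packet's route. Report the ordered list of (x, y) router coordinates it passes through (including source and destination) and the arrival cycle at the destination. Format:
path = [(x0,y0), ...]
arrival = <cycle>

[0] x=1 y=2 t=7
[1] x=2 y=2 t=9 →E
[2] x=3 y=2 t=11 →E
[3] x=3 y=1 t=13 →S

path = [(1,2), (2,2), (3,2), (3,1)]
arrival = 13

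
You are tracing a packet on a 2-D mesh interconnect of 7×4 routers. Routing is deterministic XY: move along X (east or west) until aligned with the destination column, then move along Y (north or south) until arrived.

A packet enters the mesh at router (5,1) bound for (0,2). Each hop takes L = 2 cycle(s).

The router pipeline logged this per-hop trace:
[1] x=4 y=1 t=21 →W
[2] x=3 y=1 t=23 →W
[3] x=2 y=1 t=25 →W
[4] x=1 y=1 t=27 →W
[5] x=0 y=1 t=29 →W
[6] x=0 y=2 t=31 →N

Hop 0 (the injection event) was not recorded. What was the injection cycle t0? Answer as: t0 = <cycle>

t0 = 19

At hop 1 the cycle is 21; in general cyc_k = t0 + kL.
So t0 = 21 − 1·2 = 19.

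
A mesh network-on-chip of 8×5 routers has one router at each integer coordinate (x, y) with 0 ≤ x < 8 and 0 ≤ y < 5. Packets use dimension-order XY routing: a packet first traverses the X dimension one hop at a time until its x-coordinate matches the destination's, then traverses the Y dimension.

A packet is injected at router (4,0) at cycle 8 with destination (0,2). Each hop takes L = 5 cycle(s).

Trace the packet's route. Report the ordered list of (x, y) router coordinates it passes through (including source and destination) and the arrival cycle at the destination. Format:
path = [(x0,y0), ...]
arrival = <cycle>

hop 0: (4,0) @ cyc 8
hop 1: (3,0) @ cyc 13  [W]
hop 2: (2,0) @ cyc 18  [W]
hop 3: (1,0) @ cyc 23  [W]
hop 4: (0,0) @ cyc 28  [W]
hop 5: (0,1) @ cyc 33  [N]
hop 6: (0,2) @ cyc 38  [N]

path = [(4,0), (3,0), (2,0), (1,0), (0,0), (0,1), (0,2)]
arrival = 38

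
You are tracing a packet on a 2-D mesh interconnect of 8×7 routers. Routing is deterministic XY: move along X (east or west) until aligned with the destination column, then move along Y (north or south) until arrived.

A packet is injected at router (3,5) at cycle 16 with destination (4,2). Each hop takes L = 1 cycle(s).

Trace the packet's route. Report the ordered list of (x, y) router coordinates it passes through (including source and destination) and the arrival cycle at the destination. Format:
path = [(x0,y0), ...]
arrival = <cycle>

[0] x=3 y=5 t=16
[1] x=4 y=5 t=17 →E
[2] x=4 y=4 t=18 →S
[3] x=4 y=3 t=19 →S
[4] x=4 y=2 t=20 →S

path = [(3,5), (4,5), (4,4), (4,3), (4,2)]
arrival = 20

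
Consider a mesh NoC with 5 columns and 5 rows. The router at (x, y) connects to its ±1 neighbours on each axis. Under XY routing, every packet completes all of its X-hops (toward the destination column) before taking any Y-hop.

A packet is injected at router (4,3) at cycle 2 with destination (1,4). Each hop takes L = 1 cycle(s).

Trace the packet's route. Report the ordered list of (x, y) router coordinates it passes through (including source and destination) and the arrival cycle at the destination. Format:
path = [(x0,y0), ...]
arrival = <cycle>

path = [(4,3), (3,3), (2,3), (1,3), (1,4)]
arrival = 6

  0. router=(4,3) cycle=2 (inject)
  1. router=(3,3) cycle=3 dir=W
  2. router=(2,3) cycle=4 dir=W
  3. router=(1,3) cycle=5 dir=W
  4. router=(1,4) cycle=6 dir=N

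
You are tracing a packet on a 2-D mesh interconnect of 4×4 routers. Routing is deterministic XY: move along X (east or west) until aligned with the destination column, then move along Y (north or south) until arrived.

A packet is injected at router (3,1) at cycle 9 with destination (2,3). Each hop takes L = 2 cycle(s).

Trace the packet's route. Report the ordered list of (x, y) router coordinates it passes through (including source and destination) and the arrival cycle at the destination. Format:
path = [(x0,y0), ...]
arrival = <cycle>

path = [(3,1), (2,1), (2,2), (2,3)]
arrival = 15

#0 — 3,1 | c9
#1 — 2,1 | c11 | W
#2 — 2,2 | c13 | N
#3 — 2,3 | c15 | N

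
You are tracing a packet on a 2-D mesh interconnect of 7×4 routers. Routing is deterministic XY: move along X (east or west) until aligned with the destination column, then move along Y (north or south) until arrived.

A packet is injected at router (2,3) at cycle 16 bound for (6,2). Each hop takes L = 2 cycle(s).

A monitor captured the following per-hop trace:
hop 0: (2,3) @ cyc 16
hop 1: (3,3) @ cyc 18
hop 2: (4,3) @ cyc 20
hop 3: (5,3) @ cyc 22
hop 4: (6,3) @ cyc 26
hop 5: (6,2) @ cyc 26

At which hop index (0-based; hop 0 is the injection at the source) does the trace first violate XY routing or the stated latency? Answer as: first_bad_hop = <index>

first_bad_hop = 4

  1: Δx=+1 Δy=+0 Δt=2 [ok]
  2: Δx=+1 Δy=+0 Δt=2 [ok]
  3: Δx=+1 Δy=+0 Δt=2 [ok]
  4: Δx=+1 Δy=+0 Δt=4 [BAD: Δcyc=4≠L]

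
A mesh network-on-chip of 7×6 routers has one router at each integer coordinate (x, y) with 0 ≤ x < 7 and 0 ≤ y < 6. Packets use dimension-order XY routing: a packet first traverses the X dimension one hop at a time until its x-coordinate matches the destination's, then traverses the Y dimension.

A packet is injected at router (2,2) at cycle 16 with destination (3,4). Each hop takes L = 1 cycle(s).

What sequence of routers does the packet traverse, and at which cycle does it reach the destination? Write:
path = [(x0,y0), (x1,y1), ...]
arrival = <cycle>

t=16: at (2,2)
t=17: at (3,2) after E
t=18: at (3,3) after N
t=19: at (3,4) after N

path = [(2,2), (3,2), (3,3), (3,4)]
arrival = 19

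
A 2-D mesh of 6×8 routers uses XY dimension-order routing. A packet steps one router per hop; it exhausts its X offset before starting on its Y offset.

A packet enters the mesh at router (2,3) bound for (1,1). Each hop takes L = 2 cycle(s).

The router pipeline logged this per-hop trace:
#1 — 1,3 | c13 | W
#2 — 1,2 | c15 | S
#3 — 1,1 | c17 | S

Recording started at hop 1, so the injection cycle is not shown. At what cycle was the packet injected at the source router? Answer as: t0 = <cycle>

t0 = 11

At hop 1 the cycle is 13; in general cyc_k = t0 + kL.
Subtract one hop: t0 = 13 − 2 = 11.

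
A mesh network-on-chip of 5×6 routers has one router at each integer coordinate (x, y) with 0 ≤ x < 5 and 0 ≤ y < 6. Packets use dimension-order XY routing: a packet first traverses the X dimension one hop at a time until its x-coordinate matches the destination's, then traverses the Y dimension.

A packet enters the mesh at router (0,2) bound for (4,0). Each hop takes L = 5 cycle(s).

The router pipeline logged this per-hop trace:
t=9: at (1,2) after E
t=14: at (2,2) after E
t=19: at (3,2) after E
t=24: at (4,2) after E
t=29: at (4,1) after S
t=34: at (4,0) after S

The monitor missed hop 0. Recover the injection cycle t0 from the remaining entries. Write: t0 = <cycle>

The first recorded entry is hop 1 at cycle 9.
Subtract one hop: t0 = 9 − 5 = 4.

t0 = 4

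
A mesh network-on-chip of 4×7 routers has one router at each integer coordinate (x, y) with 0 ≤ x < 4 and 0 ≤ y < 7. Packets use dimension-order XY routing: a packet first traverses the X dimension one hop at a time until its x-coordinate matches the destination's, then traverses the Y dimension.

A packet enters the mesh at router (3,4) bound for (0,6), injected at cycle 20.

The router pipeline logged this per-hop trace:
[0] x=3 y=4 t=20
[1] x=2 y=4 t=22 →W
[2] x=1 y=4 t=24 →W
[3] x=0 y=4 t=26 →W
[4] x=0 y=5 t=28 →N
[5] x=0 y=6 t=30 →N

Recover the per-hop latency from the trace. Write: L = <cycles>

cyc[1] − cyc[0] = 22 − 20 = 2.
That increment is L by definition: L = 2.

L = 2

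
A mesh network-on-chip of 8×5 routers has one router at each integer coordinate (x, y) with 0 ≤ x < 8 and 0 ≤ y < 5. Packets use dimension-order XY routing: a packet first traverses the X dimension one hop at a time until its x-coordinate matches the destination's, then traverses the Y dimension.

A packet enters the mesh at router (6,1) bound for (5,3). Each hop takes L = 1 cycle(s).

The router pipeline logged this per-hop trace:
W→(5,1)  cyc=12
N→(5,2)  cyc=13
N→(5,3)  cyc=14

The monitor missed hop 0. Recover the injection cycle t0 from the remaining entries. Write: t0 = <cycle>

t0 = 11

Hop 1 reached at cycle 12; hop k is at t0 + k·L.
So t0 = 12 − 1·1 = 11.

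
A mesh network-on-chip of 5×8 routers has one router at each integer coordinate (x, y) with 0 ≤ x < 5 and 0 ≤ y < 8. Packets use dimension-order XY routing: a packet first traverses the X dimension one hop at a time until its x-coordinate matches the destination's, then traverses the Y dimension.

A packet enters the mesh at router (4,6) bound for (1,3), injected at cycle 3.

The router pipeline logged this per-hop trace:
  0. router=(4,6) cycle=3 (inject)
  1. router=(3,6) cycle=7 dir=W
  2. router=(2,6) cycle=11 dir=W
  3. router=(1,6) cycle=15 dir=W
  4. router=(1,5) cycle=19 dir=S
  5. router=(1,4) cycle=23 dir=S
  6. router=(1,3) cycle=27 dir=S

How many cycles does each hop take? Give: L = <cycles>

From hop 0 (3) to hop 1 (7): +4 cycles.
Each hop adds L, hence L = 4.

L = 4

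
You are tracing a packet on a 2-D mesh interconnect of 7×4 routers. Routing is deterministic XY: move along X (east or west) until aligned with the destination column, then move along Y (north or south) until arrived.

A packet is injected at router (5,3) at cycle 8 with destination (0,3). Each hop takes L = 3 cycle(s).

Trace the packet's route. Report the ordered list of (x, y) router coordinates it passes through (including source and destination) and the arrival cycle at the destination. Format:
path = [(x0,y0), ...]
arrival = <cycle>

path = [(5,3), (4,3), (3,3), (2,3), (1,3), (0,3)]
arrival = 23

#0 — 5,3 | c8
#1 — 4,3 | c11 | W
#2 — 3,3 | c14 | W
#3 — 2,3 | c17 | W
#4 — 1,3 | c20 | W
#5 — 0,3 | c23 | W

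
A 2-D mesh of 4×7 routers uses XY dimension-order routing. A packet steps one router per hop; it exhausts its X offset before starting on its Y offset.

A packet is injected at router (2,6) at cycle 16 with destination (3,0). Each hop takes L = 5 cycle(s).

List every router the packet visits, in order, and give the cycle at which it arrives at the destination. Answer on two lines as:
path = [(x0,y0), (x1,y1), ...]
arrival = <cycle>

path = [(2,6), (3,6), (3,5), (3,4), (3,3), (3,2), (3,1), (3,0)]
arrival = 51

#0 — 2,6 | c16
#1 — 3,6 | c21 | E
#2 — 3,5 | c26 | S
#3 — 3,4 | c31 | S
#4 — 3,3 | c36 | S
#5 — 3,2 | c41 | S
#6 — 3,1 | c46 | S
#7 — 3,0 | c51 | S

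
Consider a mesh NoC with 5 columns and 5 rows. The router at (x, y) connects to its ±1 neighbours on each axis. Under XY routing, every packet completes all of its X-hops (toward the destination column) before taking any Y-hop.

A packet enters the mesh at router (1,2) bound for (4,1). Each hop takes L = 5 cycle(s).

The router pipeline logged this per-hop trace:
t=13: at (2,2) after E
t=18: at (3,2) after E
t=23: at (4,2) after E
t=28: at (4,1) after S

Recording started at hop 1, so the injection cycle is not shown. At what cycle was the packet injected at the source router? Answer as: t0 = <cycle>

t0 = 8

cyc[1] = 13 and cyc[k] = t0 + k·L for every k.
Therefore t0 = 13 − L = 8.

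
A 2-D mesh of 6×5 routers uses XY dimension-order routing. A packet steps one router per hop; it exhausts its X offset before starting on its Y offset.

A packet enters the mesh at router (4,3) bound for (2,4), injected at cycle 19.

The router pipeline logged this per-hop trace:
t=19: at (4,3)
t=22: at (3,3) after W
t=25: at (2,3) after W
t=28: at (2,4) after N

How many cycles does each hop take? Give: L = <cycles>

Δcyc across hop 0→1: 22 − 19 = 3.
Per-hop latency L = Δcyc = 3.

L = 3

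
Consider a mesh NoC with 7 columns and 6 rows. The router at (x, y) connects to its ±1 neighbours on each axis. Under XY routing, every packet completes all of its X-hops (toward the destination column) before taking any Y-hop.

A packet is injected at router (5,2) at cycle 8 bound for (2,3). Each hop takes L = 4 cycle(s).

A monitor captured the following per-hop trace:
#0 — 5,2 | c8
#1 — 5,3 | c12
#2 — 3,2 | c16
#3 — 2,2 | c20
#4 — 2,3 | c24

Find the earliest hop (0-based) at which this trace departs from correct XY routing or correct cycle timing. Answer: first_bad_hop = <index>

  1: Δx=+0 Δy=+1 Δt=4 [BAD: Y-move but x=5≠2]

first_bad_hop = 1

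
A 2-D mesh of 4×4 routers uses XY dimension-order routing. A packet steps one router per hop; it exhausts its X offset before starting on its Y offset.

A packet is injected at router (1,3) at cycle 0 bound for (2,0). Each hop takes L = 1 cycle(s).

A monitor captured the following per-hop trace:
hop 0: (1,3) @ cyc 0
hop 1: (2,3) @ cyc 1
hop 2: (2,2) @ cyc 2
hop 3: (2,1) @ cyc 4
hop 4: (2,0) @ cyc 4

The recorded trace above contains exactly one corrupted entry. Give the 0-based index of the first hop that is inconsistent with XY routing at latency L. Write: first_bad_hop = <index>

[1] (+1,+0) / 1c ⇒ ok
[2] (+0,-1) / 1c ⇒ ok
[3] (+0,-1) / 2c ⇒ BAD: Δcyc=2≠L

first_bad_hop = 3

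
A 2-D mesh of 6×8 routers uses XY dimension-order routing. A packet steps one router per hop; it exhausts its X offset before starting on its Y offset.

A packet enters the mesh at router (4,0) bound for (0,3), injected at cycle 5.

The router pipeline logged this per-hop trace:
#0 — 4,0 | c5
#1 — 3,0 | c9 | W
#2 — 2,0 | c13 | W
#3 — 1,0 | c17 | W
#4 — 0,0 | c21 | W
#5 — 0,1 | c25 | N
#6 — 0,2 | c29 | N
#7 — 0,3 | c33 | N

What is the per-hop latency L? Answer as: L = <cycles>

Δcyc across hop 0→1: 9 − 5 = 4.
One hop costs L cycles, so L = 4.

L = 4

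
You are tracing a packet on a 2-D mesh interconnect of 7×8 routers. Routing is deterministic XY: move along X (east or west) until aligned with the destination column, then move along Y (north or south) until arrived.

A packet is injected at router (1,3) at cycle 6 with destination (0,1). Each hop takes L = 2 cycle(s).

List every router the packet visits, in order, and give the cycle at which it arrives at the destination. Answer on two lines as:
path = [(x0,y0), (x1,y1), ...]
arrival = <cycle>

path = [(1,3), (0,3), (0,2), (0,1)]
arrival = 12

[0] x=1 y=3 t=6
[1] x=0 y=3 t=8 →W
[2] x=0 y=2 t=10 →S
[3] x=0 y=1 t=12 →S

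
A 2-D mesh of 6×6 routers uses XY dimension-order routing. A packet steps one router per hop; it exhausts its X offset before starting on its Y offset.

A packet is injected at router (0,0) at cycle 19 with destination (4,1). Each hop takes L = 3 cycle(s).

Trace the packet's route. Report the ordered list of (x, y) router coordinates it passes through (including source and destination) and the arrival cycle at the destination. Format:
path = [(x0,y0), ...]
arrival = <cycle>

hop 0: (0,0) @ cyc 19
hop 1: (1,0) @ cyc 22  [E]
hop 2: (2,0) @ cyc 25  [E]
hop 3: (3,0) @ cyc 28  [E]
hop 4: (4,0) @ cyc 31  [E]
hop 5: (4,1) @ cyc 34  [N]

path = [(0,0), (1,0), (2,0), (3,0), (4,0), (4,1)]
arrival = 34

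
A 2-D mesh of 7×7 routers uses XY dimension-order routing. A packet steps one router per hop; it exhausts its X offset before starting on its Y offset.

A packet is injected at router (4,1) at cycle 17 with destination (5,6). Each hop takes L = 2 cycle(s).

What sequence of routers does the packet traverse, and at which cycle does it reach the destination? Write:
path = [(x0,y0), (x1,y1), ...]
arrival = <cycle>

  0. router=(4,1) cycle=17 (inject)
  1. router=(5,1) cycle=19 dir=E
  2. router=(5,2) cycle=21 dir=N
  3. router=(5,3) cycle=23 dir=N
  4. router=(5,4) cycle=25 dir=N
  5. router=(5,5) cycle=27 dir=N
  6. router=(5,6) cycle=29 dir=N

path = [(4,1), (5,1), (5,2), (5,3), (5,4), (5,5), (5,6)]
arrival = 29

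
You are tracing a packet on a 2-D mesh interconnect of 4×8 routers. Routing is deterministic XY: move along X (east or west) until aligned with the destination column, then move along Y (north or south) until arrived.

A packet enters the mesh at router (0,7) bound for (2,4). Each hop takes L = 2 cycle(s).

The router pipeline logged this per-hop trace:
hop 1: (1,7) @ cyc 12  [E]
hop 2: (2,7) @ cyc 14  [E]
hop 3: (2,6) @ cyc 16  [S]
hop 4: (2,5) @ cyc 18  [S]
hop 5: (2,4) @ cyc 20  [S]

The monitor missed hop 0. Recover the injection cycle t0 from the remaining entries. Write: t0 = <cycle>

Hop 1 reached at cycle 12; hop k is at t0 + k·L.
Therefore t0 = 12 − L = 10.

t0 = 10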